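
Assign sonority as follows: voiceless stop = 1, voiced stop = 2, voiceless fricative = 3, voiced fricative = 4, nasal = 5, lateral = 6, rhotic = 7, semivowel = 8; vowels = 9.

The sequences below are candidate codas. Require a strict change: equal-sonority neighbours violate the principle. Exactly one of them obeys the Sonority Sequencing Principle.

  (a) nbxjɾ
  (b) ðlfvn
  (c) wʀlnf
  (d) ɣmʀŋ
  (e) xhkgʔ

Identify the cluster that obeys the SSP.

c

(a) 5-2-3-8-7 → violates
(b) 4-6-3-4-5 → violates
(c) 8-7-6-5-3 → obeys
(d) 4-5-7-5 → violates
(e) 3-3-1-2-1 → violates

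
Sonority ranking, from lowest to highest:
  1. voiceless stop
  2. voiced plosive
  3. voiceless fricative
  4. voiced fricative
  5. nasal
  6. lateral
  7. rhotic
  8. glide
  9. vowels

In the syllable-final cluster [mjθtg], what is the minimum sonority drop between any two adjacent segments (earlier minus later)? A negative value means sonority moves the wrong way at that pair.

-3

/m/ is a nasal (sonority 5).
/j/ is a glide (sonority 8).
/θ/ is a voiceless fricative (sonority 3).
/t/ is a voiceless stop (sonority 1).
/g/ is a voiced plosive (sonority 2).
/m/→/j/: change -3.
/j/→/θ/: change +5.
/θ/→/t/: change +2.
/t/→/g/: change -1.
Minimum = -3.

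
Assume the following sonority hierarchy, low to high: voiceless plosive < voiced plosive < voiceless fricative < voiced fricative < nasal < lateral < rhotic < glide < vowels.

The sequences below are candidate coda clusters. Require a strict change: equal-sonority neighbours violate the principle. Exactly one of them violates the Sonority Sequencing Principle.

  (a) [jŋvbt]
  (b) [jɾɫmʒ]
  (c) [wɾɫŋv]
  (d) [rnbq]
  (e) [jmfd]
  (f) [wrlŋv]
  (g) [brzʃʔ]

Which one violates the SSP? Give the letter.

g

(a) sonority 8-5-4-2-1: well-formed.
(b) sonority 8-7-6-5-4: well-formed.
(c) sonority 8-7-6-5-4: well-formed.
(d) sonority 7-5-2-1: well-formed.
(e) sonority 8-5-3-2: well-formed.
(f) sonority 8-7-6-5-4: well-formed.
(g) sonority 2-7-4-3-1: ill-formed.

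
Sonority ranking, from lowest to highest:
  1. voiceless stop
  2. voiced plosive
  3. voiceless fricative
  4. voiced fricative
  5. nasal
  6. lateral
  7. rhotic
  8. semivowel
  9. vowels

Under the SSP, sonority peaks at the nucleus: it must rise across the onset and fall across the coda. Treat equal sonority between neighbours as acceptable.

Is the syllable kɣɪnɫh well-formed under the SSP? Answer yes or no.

no

Onset: /k/ is a voiceless stop (sonority 1), /ɣ/ is a voiced fricative (sonority 4); then the nucleus /ɪ/ (sonority 9).
Onset profile 1-4-9 — rises to the nucleus.
Coda: /n/ is a nasal (sonority 5), /ɫ/ is a lateral (sonority 6), /h/ is a voiceless fricative (sonority 3).
Coda profile 9-5-6-3 — does not fall throughout.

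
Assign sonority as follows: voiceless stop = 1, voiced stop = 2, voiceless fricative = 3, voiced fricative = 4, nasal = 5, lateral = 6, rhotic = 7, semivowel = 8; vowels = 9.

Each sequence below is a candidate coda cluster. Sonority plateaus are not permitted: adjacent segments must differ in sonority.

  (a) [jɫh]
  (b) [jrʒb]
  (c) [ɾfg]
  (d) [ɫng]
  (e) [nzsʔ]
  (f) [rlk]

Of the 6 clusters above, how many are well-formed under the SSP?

6

(a) [jɫh]: profile 8-6-3 — obeys.
(b) [jrʒb]: profile 8-7-4-2 — obeys.
(c) [ɾfg]: profile 7-3-2 — obeys.
(d) [ɫng]: profile 6-5-2 — obeys.
(e) [nzsʔ]: profile 5-4-3-1 — obeys.
(f) [rlk]: profile 7-6-1 — obeys.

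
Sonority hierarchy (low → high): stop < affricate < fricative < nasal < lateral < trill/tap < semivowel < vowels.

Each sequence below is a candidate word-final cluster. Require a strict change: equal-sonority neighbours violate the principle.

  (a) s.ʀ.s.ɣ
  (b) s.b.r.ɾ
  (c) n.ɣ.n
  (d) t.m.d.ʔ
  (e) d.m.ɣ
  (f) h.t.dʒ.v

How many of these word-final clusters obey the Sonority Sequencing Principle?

0

(a) s.ʀ.s.ɣ: profile 3-6-3-3 — violates.
(b) s.b.r.ɾ: profile 3-1-6-6 — violates.
(c) n.ɣ.n: profile 4-3-4 — violates.
(d) t.m.d.ʔ: profile 1-4-1-1 — violates.
(e) d.m.ɣ: profile 1-4-3 — violates.
(f) h.t.dʒ.v: profile 3-1-2-3 — violates.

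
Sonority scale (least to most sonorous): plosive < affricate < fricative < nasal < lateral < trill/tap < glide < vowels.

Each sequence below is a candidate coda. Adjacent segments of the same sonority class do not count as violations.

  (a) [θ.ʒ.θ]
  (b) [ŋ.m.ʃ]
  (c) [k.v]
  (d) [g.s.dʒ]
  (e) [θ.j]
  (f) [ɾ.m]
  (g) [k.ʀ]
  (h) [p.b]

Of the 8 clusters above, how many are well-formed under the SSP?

4

(a) sonority 3-3-3: well-formed.
(b) sonority 4-4-3: well-formed.
(c) sonority 1-3: ill-formed.
(d) sonority 1-3-2: ill-formed.
(e) sonority 3-7: ill-formed.
(f) sonority 6-4: well-formed.
(g) sonority 1-6: ill-formed.
(h) sonority 1-1: well-formed.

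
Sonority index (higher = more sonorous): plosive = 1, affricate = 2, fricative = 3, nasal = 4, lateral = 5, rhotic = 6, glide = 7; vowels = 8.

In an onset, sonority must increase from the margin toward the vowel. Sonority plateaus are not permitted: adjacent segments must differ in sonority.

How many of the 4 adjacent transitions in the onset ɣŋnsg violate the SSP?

3

/ɣ/: fricative = 3.
/ŋ/: nasal = 4.
/n/: nasal = 4.
/s/: fricative = 3.
/g/: plosive = 1.
/ɣ/→/ŋ/: 3→4 (rises) — ok.
/ŋ/→/n/: 4→4 (plateau) — violation.
/n/→/s/: 4→3 (does not rise) — violation.
/s/→/g/: 3→1 (does not rise) — violation.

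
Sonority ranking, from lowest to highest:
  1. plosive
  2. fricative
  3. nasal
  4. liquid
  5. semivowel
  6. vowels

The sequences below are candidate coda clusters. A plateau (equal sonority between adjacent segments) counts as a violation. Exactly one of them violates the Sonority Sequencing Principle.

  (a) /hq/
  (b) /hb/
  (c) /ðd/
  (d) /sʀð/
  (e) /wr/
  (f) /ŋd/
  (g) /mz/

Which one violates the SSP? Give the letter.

d

(a) sonority 2-1: well-formed.
(b) sonority 2-1: well-formed.
(c) sonority 2-1: well-formed.
(d) sonority 2-4-2: ill-formed.
(e) sonority 5-4: well-formed.
(f) sonority 3-1: well-formed.
(g) sonority 3-2: well-formed.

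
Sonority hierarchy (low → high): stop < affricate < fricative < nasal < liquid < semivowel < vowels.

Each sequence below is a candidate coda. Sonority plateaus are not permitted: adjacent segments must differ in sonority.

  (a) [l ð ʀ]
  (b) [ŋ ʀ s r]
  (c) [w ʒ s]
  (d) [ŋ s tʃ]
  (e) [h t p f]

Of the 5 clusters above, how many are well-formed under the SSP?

1

(a) sonority 5-3-5: ill-formed.
(b) sonority 4-5-3-5: ill-formed.
(c) sonority 6-3-3: ill-formed.
(d) sonority 4-3-2: well-formed.
(e) sonority 3-1-1-3: ill-formed.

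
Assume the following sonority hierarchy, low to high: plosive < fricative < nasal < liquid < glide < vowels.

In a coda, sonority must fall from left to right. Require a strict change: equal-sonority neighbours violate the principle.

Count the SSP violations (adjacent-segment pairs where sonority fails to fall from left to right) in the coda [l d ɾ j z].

2

/l/ — liquid, sonority 4.
/d/ — plosive, sonority 1.
/ɾ/ — liquid, sonority 4.
/j/ — glide, sonority 5.
/z/ — fricative, sonority 2.
/l/→/d/: 4→1 (falls) — ok.
/d/→/ɾ/: 1→4 (does not fall) — violation.
/ɾ/→/j/: 4→5 (does not fall) — violation.
/j/→/z/: 5→2 (falls) — ok.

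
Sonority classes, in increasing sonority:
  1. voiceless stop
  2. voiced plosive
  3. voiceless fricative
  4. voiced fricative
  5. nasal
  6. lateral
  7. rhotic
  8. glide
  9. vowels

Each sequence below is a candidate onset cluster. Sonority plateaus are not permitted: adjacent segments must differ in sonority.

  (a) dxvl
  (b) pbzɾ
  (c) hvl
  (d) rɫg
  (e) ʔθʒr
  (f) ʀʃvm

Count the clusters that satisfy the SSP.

4

(a) sonority 2-3-4-6: well-formed.
(b) sonority 1-2-4-7: well-formed.
(c) sonority 3-4-6: well-formed.
(d) sonority 7-6-2: ill-formed.
(e) sonority 1-3-4-7: well-formed.
(f) sonority 7-3-4-5: ill-formed.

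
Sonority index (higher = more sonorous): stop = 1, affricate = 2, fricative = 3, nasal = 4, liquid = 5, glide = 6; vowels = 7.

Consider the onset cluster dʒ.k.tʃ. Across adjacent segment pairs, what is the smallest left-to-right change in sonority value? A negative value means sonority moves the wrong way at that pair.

/dʒ/ is an affricate (sonority 2).
/k/ is a stop (sonority 1).
/tʃ/ is an affricate (sonority 2).
/dʒ/→/k/: change -1.
/k/→/tʃ/: change +1.
Minimum = -1.

-1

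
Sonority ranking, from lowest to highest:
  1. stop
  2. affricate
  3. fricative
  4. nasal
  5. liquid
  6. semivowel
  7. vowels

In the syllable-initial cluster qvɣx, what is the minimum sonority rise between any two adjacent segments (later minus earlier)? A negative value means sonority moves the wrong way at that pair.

/q/ is a stop (sonority 1).
/v/ is a fricative (sonority 3).
/ɣ/ is a fricative (sonority 3).
/x/ is a fricative (sonority 3).
/q/→/v/: change +2.
/v/→/ɣ/: change +0.
/ɣ/→/x/: change +0.
Minimum = 0.

0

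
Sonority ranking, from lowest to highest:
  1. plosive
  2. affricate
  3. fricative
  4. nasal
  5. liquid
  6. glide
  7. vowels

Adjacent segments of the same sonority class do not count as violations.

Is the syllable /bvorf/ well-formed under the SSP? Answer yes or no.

yes

Onset: /b/ is a plosive (sonority 1), /v/ is a fricative (sonority 3); then the nucleus /o/ (sonority 7).
Onset profile 1-3-7 — rises to the nucleus.
Coda: /r/ is a liquid (sonority 5), /f/ is a fricative (sonority 3).
Coda profile 7-5-3 — falls from the nucleus.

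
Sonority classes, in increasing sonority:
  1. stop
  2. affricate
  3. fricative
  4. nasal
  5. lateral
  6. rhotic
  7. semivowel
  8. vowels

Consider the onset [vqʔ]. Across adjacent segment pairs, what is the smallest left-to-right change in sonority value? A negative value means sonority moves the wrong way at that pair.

/v/ — fricative, sonority 3.
/q/ — stop, sonority 1.
/ʔ/ — stop, sonority 1.
/v/→/q/: change -2.
/q/→/ʔ/: change +0.
Minimum = -2.

-2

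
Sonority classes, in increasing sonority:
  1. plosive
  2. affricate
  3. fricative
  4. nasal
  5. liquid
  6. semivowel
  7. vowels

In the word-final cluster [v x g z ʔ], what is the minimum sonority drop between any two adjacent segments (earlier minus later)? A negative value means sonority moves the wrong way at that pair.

/v/ — fricative, sonority 3.
/x/ — fricative, sonority 3.
/g/ — plosive, sonority 1.
/z/ — fricative, sonority 3.
/ʔ/ — plosive, sonority 1.
/v/→/x/: change +0.
/x/→/g/: change +2.
/g/→/z/: change -2.
/z/→/ʔ/: change +2.
Minimum = -2.

-2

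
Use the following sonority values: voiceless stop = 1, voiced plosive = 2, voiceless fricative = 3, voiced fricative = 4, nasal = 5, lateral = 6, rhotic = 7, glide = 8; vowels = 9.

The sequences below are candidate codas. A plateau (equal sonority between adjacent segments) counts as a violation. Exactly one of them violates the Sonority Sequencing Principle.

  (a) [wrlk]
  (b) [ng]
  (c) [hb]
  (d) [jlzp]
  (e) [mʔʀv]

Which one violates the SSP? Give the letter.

(a) [wrlk]: profile 8-7-6-1 — obeys.
(b) [ng]: profile 5-2 — obeys.
(c) [hb]: profile 3-2 — obeys.
(d) [jlzp]: profile 8-6-4-1 — obeys.
(e) [mʔʀv]: profile 5-1-7-4 — violates.

e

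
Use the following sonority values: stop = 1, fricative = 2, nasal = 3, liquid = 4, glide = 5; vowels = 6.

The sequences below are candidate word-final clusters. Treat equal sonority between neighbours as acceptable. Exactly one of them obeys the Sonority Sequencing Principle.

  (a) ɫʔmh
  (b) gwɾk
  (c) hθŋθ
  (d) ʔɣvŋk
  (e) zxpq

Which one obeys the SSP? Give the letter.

(a) 4-1-3-2 → violates
(b) 1-5-4-1 → violates
(c) 2-2-3-2 → violates
(d) 1-2-2-3-1 → violates
(e) 2-2-1-1 → obeys

e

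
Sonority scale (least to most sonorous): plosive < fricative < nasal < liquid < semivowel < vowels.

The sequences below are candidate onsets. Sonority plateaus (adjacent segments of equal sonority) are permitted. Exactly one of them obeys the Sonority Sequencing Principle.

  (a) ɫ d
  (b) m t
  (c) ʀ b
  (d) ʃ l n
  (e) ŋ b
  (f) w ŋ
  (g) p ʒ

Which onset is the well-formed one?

(a) 4-1 → violates
(b) 3-1 → violates
(c) 4-1 → violates
(d) 2-4-3 → violates
(e) 3-1 → violates
(f) 5-3 → violates
(g) 1-2 → obeys

g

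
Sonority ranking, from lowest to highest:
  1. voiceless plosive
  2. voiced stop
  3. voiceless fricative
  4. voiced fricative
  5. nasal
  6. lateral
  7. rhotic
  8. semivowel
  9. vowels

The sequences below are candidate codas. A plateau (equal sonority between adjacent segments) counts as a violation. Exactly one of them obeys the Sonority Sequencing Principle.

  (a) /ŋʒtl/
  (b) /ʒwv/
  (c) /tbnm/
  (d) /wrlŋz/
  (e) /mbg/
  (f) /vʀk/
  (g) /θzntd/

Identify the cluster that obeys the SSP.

(a) sonority 5-4-1-6: ill-formed.
(b) sonority 4-8-4: ill-formed.
(c) sonority 1-2-5-5: ill-formed.
(d) sonority 8-7-6-5-4: well-formed.
(e) sonority 5-2-2: ill-formed.
(f) sonority 4-7-1: ill-formed.
(g) sonority 3-4-5-1-2: ill-formed.

d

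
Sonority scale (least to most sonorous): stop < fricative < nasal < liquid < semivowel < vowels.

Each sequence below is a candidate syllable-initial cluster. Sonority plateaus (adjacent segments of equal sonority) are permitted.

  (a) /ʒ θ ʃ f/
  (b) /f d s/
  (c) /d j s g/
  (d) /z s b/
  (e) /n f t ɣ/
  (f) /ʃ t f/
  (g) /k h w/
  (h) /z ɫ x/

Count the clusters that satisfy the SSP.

2

(a) sonority 2-2-2-2: well-formed.
(b) sonority 2-1-2: ill-formed.
(c) sonority 1-5-2-1: ill-formed.
(d) sonority 2-2-1: ill-formed.
(e) sonority 3-2-1-2: ill-formed.
(f) sonority 2-1-2: ill-formed.
(g) sonority 1-2-5: well-formed.
(h) sonority 2-4-2: ill-formed.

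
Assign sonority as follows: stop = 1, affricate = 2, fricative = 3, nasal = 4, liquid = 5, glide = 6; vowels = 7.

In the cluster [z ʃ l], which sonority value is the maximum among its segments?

5

/z/: fricative = 3.
/ʃ/: fricative = 3.
/l/: liquid = 5.
The maximum is 5.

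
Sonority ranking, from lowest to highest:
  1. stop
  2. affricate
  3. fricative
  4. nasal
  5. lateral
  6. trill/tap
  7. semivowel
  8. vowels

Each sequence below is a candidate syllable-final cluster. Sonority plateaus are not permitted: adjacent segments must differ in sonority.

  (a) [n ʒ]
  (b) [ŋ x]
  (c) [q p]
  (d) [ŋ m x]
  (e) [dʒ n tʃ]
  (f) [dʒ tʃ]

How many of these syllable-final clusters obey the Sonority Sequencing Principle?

(a) sonority 4-3: well-formed.
(b) sonority 4-3: well-formed.
(c) sonority 1-1: ill-formed.
(d) sonority 4-4-3: ill-formed.
(e) sonority 2-4-2: ill-formed.
(f) sonority 2-2: ill-formed.

2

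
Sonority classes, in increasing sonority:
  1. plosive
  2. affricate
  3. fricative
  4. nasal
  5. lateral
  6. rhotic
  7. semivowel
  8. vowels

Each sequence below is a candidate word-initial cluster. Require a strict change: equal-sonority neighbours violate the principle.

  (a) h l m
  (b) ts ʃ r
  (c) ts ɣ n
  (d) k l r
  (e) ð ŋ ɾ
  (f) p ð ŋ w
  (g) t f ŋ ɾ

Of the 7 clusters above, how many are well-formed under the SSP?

(a) h l m: profile 3-5-4 — violates.
(b) ts ʃ r: profile 2-3-6 — obeys.
(c) ts ɣ n: profile 2-3-4 — obeys.
(d) k l r: profile 1-5-6 — obeys.
(e) ð ŋ ɾ: profile 3-4-6 — obeys.
(f) p ð ŋ w: profile 1-3-4-7 — obeys.
(g) t f ŋ ɾ: profile 1-3-4-6 — obeys.

6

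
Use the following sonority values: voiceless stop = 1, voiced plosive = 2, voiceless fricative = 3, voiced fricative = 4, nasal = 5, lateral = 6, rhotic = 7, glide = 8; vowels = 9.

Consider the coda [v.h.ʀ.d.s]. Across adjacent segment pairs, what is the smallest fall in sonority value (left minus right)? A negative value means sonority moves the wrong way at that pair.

/v/ — voiced fricative, sonority 4.
/h/ — voiceless fricative, sonority 3.
/ʀ/ — rhotic, sonority 7.
/d/ — voiced plosive, sonority 2.
/s/ — voiceless fricative, sonority 3.
/v/→/h/: change +1.
/h/→/ʀ/: change -4.
/ʀ/→/d/: change +5.
/d/→/s/: change -1.
Minimum = -4.

-4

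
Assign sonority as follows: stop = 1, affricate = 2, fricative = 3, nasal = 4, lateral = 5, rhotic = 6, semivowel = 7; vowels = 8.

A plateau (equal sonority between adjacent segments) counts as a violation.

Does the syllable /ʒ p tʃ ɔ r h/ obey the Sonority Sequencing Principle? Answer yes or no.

Onset: /ʒ/ is a fricative (sonority 3), /p/ is a stop (sonority 1), /tʃ/ is an affricate (sonority 2); then the nucleus /ɔ/ (sonority 8).
Onset profile 3-1-2-8 — does not strictly rise throughout.
Coda: /r/ is a rhotic (sonority 6), /h/ is a fricative (sonority 3).
Coda profile 8-6-3 — falls from the nucleus.

no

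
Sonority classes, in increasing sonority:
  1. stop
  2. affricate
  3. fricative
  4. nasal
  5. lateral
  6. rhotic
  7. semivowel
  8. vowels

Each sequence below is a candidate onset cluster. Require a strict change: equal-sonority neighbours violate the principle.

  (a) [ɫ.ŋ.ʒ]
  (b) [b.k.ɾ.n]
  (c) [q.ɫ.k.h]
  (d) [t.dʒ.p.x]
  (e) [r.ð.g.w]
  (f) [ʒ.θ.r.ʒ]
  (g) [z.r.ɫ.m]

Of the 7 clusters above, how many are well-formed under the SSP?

0

(a) 5-4-3 → violates
(b) 1-1-6-4 → violates
(c) 1-5-1-3 → violates
(d) 1-2-1-3 → violates
(e) 6-3-1-7 → violates
(f) 3-3-6-3 → violates
(g) 3-6-5-4 → violates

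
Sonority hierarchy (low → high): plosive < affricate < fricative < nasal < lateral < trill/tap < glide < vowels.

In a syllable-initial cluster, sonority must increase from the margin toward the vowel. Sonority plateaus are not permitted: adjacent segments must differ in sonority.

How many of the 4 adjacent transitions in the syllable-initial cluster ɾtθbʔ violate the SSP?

3

/ɾ/: trill/tap = 6.
/t/: plosive = 1.
/θ/: fricative = 3.
/b/: plosive = 1.
/ʔ/: plosive = 1.
/ɾ/→/t/: 6→1 (does not rise) — violation.
/t/→/θ/: 1→3 (rises) — ok.
/θ/→/b/: 3→1 (does not rise) — violation.
/b/→/ʔ/: 1→1 (plateau) — violation.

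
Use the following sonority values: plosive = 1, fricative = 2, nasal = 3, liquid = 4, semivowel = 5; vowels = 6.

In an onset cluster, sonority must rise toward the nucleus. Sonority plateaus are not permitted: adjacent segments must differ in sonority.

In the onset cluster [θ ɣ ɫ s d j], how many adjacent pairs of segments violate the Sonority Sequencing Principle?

3

/θ/ — fricative, sonority 2.
/ɣ/ — fricative, sonority 2.
/ɫ/ — liquid, sonority 4.
/s/ — fricative, sonority 2.
/d/ — plosive, sonority 1.
/j/ — semivowel, sonority 5.
/θ/→/ɣ/: 2→2 (plateau) — violation.
/ɣ/→/ɫ/: 2→4 (rises) — ok.
/ɫ/→/s/: 4→2 (does not rise) — violation.
/s/→/d/: 2→1 (does not rise) — violation.
/d/→/j/: 1→5 (rises) — ok.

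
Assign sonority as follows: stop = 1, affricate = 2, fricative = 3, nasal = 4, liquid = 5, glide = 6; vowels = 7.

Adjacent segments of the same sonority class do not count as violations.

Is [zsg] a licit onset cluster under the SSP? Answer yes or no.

no

/z/ is a fricative (sonority 3).
/s/ is a fricative (sonority 3).
/g/ is a stop (sonority 1).
The profile is 3-3-1. Between /s/ (3) and /g/ (1) sonority does not rise, so the cluster violates the SSP.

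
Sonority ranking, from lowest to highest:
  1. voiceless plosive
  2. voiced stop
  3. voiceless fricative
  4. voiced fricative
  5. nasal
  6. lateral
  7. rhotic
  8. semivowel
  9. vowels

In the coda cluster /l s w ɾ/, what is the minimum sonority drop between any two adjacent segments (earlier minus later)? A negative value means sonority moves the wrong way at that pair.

/l/ is a lateral (sonority 6).
/s/ is a voiceless fricative (sonority 3).
/w/ is a semivowel (sonority 8).
/ɾ/ is a rhotic (sonority 7).
/l/→/s/: change +3.
/s/→/w/: change -5.
/w/→/ɾ/: change +1.
Minimum = -5.

-5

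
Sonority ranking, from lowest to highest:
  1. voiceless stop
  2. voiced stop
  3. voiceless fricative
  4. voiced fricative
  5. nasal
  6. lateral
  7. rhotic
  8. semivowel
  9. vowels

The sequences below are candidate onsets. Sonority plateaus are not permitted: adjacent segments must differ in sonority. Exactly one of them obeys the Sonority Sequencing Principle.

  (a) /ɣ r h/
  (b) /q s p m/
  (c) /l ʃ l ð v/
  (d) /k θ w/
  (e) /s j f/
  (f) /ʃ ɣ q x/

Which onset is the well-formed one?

(a) sonority 4-7-3: ill-formed.
(b) sonority 1-3-1-5: ill-formed.
(c) sonority 6-3-6-4-4: ill-formed.
(d) sonority 1-3-8: well-formed.
(e) sonority 3-8-3: ill-formed.
(f) sonority 3-4-1-3: ill-formed.

d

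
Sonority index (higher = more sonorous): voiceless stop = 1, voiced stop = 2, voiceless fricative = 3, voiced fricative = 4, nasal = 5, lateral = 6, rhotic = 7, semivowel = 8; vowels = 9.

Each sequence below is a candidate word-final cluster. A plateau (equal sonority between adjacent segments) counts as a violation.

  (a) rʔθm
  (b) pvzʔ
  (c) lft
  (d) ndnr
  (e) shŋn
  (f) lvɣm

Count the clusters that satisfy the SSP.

1

(a) 7-1-3-5 → violates
(b) 1-4-4-1 → violates
(c) 6-3-1 → obeys
(d) 5-2-5-7 → violates
(e) 3-3-5-5 → violates
(f) 6-4-4-5 → violates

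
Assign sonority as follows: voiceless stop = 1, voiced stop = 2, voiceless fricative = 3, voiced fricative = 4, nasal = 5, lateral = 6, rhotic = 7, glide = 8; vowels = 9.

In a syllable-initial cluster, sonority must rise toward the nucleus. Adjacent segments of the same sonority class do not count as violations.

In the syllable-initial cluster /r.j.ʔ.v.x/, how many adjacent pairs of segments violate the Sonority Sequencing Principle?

2

/r/ — rhotic, sonority 7.
/j/ — glide, sonority 8.
/ʔ/ — voiceless stop, sonority 1.
/v/ — voiced fricative, sonority 4.
/x/ — voiceless fricative, sonority 3.
/r/→/j/: 7→8 (rises) — ok.
/j/→/ʔ/: 8→1 (does not rise) — violation.
/ʔ/→/v/: 1→4 (rises) — ok.
/v/→/x/: 4→3 (does not rise) — violation.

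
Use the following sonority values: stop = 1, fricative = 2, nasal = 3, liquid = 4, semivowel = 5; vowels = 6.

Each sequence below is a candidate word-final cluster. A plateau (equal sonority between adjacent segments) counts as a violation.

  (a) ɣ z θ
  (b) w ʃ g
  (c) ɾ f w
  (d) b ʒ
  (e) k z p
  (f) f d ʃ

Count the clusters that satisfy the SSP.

(a) 2-2-2 → violates
(b) 5-2-1 → obeys
(c) 4-2-5 → violates
(d) 1-2 → violates
(e) 1-2-1 → violates
(f) 2-1-2 → violates

1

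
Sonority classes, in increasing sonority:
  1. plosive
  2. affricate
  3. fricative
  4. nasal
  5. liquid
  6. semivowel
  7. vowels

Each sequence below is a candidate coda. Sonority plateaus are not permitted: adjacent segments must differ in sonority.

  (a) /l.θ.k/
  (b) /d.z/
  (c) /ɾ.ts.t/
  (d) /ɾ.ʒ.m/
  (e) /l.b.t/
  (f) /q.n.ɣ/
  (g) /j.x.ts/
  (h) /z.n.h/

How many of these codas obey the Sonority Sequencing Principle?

(a) 5-3-1 → obeys
(b) 1-3 → violates
(c) 5-2-1 → obeys
(d) 5-3-4 → violates
(e) 5-1-1 → violates
(f) 1-4-3 → violates
(g) 6-3-2 → obeys
(h) 3-4-3 → violates

3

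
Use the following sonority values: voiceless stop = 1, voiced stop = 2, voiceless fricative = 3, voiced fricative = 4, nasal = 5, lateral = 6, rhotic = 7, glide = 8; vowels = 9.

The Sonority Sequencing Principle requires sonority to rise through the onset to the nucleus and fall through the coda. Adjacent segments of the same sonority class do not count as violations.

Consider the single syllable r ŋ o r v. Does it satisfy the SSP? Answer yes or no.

no

Onset: /r/ is a rhotic (sonority 7), /ŋ/ is a nasal (sonority 5); then the nucleus /o/ (sonority 9).
Onset profile 7-5-9 — does not rise throughout.
Coda: /r/ is a rhotic (sonority 7), /v/ is a voiced fricative (sonority 4).
Coda profile 9-7-4 — falls from the nucleus.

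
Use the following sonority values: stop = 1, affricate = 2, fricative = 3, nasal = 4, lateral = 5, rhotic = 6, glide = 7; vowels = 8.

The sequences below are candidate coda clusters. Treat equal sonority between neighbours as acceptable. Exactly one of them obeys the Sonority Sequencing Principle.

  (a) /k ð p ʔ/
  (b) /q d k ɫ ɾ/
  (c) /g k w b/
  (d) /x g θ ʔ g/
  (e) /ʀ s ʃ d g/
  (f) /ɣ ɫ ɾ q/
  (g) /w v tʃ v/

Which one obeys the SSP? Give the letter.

e

(a) sonority 1-3-1-1: ill-formed.
(b) sonority 1-1-1-5-6: ill-formed.
(c) sonority 1-1-7-1: ill-formed.
(d) sonority 3-1-3-1-1: ill-formed.
(e) sonority 6-3-3-1-1: well-formed.
(f) sonority 3-5-6-1: ill-formed.
(g) sonority 7-3-2-3: ill-formed.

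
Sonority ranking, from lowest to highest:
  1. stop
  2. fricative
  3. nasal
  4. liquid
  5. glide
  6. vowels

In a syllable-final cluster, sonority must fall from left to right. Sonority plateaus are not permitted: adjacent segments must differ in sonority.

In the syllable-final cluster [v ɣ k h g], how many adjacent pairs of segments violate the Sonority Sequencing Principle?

2

/v/ is a fricative (sonority 2).
/ɣ/ is a fricative (sonority 2).
/k/ is a stop (sonority 1).
/h/ is a fricative (sonority 2).
/g/ is a stop (sonority 1).
/v/→/ɣ/: 2→2 (plateau) — violation.
/ɣ/→/k/: 2→1 (falls) — ok.
/k/→/h/: 1→2 (does not fall) — violation.
/h/→/g/: 2→1 (falls) — ok.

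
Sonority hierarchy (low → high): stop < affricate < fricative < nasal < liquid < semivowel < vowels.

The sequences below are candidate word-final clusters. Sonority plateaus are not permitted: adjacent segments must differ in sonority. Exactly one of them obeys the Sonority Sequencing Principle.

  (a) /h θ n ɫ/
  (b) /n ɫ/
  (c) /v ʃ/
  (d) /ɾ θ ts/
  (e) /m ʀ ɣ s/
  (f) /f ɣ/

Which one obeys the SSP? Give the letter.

d

(a) 3-3-4-5 → violates
(b) 4-5 → violates
(c) 3-3 → violates
(d) 5-3-2 → obeys
(e) 4-5-3-3 → violates
(f) 3-3 → violates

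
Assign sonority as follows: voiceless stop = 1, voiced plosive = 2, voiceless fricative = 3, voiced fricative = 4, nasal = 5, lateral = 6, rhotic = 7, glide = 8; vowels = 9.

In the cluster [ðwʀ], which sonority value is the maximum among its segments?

8

/ð/ — voiced fricative, sonority 4.
/w/ — glide, sonority 8.
/ʀ/ — rhotic, sonority 7.
The maximum is 8.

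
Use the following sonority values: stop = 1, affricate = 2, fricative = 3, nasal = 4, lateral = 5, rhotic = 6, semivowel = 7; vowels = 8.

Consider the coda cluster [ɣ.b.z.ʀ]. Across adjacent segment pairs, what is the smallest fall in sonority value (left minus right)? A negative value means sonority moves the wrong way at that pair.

/ɣ/: fricative = 3.
/b/: stop = 1.
/z/: fricative = 3.
/ʀ/: rhotic = 6.
/ɣ/→/b/: change +2.
/b/→/z/: change -2.
/z/→/ʀ/: change -3.
Minimum = -3.

-3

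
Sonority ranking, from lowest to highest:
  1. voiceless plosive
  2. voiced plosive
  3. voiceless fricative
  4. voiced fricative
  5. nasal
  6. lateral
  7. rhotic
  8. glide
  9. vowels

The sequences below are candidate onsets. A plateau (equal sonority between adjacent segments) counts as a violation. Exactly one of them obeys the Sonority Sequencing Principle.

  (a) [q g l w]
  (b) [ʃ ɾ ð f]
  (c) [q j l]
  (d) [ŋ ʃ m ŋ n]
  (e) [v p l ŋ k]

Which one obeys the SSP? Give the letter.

(a) [q g l w]: profile 1-2-6-8 — obeys.
(b) [ʃ ɾ ð f]: profile 3-7-4-3 — violates.
(c) [q j l]: profile 1-8-6 — violates.
(d) [ŋ ʃ m ŋ n]: profile 5-3-5-5-5 — violates.
(e) [v p l ŋ k]: profile 4-1-6-5-1 — violates.

a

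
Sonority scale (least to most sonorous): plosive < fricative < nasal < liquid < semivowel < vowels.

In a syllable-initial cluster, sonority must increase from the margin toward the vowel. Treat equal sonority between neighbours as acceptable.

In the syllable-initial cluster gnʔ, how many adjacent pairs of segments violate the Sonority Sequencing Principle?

/g/ — plosive, sonority 1.
/n/ — nasal, sonority 3.
/ʔ/ — plosive, sonority 1.
/g/→/n/: 1→3 (rises) — ok.
/n/→/ʔ/: 3→1 (does not rise) — violation.

1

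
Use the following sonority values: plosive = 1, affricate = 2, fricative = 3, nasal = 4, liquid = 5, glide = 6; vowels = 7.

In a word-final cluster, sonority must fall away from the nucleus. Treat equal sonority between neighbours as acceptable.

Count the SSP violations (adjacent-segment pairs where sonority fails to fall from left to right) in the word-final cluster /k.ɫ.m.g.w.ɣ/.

2

/k/ — plosive, sonority 1.
/ɫ/ — liquid, sonority 5.
/m/ — nasal, sonority 4.
/g/ — plosive, sonority 1.
/w/ — glide, sonority 6.
/ɣ/ — fricative, sonority 3.
/k/→/ɫ/: 1→5 (does not fall) — violation.
/ɫ/→/m/: 5→4 (falls) — ok.
/m/→/g/: 4→1 (falls) — ok.
/g/→/w/: 1→6 (does not fall) — violation.
/w/→/ɣ/: 6→3 (falls) — ok.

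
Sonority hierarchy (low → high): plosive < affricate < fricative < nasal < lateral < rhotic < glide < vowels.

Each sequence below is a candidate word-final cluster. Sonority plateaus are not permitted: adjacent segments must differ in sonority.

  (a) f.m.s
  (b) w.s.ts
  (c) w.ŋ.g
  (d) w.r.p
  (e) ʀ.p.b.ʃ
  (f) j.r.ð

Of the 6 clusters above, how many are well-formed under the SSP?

(a) f.m.s: profile 3-4-3 — violates.
(b) w.s.ts: profile 7-3-2 — obeys.
(c) w.ŋ.g: profile 7-4-1 — obeys.
(d) w.r.p: profile 7-6-1 — obeys.
(e) ʀ.p.b.ʃ: profile 6-1-1-3 — violates.
(f) j.r.ð: profile 7-6-3 — obeys.

4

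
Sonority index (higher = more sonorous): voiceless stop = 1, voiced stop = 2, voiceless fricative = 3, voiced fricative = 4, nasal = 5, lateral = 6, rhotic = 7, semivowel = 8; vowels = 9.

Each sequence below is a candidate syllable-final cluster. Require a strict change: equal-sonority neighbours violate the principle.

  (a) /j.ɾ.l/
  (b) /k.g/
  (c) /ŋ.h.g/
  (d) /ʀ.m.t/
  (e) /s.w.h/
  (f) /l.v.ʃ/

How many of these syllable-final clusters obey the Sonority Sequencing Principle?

4

(a) /j.ɾ.l/: profile 8-7-6 — obeys.
(b) /k.g/: profile 1-2 — violates.
(c) /ŋ.h.g/: profile 5-3-2 — obeys.
(d) /ʀ.m.t/: profile 7-5-1 — obeys.
(e) /s.w.h/: profile 3-8-3 — violates.
(f) /l.v.ʃ/: profile 6-4-3 — obeys.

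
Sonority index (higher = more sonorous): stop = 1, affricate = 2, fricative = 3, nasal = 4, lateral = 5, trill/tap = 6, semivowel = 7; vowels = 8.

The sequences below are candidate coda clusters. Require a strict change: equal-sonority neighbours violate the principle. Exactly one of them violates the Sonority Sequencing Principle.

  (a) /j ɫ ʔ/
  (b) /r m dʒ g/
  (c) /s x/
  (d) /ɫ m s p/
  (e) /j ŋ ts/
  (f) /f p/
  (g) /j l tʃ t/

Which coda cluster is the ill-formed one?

c

(a) sonority 7-5-1: well-formed.
(b) sonority 6-4-2-1: well-formed.
(c) sonority 3-3: ill-formed.
(d) sonority 5-4-3-1: well-formed.
(e) sonority 7-4-2: well-formed.
(f) sonority 3-1: well-formed.
(g) sonority 7-5-2-1: well-formed.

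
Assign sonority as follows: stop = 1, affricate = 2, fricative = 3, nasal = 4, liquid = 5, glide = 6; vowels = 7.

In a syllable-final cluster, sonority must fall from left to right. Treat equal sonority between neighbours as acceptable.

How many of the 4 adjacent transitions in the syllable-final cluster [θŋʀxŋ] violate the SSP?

3

/θ/ is a fricative (sonority 3).
/ŋ/ is a nasal (sonority 4).
/ʀ/ is a liquid (sonority 5).
/x/ is a fricative (sonority 3).
/ŋ/ is a nasal (sonority 4).
/θ/→/ŋ/: 3→4 (does not fall) — violation.
/ŋ/→/ʀ/: 4→5 (does not fall) — violation.
/ʀ/→/x/: 5→3 (falls) — ok.
/x/→/ŋ/: 3→4 (does not fall) — violation.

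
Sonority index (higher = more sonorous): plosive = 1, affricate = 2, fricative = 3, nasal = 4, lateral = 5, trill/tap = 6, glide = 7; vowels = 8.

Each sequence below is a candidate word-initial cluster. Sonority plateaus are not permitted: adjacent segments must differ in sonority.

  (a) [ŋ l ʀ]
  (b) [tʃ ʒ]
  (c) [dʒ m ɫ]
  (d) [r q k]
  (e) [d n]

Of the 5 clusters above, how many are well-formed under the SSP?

(a) [ŋ l ʀ]: profile 4-5-6 — obeys.
(b) [tʃ ʒ]: profile 2-3 — obeys.
(c) [dʒ m ɫ]: profile 2-4-5 — obeys.
(d) [r q k]: profile 6-1-1 — violates.
(e) [d n]: profile 1-4 — obeys.

4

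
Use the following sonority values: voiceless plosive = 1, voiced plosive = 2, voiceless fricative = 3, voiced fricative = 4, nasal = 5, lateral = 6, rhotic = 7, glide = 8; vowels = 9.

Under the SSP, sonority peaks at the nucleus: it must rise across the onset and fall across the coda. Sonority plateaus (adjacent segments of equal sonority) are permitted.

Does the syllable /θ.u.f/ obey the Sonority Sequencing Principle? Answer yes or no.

yes

Onset: /θ/ is a voiceless fricative (sonority 3); then the nucleus /u/ (sonority 9).
Onset profile 3-9 — rises to the nucleus.
Coda: /f/ is a voiceless fricative (sonority 3).
Coda profile 9-3 — falls from the nucleus.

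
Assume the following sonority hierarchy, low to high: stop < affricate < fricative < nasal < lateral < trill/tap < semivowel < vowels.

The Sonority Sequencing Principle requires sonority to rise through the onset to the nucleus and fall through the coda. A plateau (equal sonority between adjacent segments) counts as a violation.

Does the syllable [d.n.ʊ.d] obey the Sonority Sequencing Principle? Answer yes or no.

yes

Onset: /d/ is a stop (sonority 1), /n/ is a nasal (sonority 4); then the nucleus /ʊ/ (sonority 8).
Onset profile 1-4-8 — rises to the nucleus.
Coda: /d/ is a stop (sonority 1).
Coda profile 8-1 — falls from the nucleus.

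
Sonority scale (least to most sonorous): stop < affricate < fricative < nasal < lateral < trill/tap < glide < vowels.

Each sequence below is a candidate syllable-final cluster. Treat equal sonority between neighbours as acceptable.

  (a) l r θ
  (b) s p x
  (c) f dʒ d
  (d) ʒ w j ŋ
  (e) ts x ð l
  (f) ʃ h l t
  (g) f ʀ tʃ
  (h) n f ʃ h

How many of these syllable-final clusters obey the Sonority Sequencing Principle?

(a) l r θ: profile 5-6-3 — violates.
(b) s p x: profile 3-1-3 — violates.
(c) f dʒ d: profile 3-2-1 — obeys.
(d) ʒ w j ŋ: profile 3-7-7-4 — violates.
(e) ts x ð l: profile 2-3-3-5 — violates.
(f) ʃ h l t: profile 3-3-5-1 — violates.
(g) f ʀ tʃ: profile 3-6-2 — violates.
(h) n f ʃ h: profile 4-3-3-3 — obeys.

2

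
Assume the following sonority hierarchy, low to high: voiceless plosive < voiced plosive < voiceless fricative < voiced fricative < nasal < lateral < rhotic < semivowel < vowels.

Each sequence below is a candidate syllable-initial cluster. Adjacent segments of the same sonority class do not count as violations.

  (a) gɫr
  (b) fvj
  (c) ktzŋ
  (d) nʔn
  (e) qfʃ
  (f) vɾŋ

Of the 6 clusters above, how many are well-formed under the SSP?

4

(a) 2-6-7 → obeys
(b) 3-4-8 → obeys
(c) 1-1-4-5 → obeys
(d) 5-1-5 → violates
(e) 1-3-3 → obeys
(f) 4-7-5 → violates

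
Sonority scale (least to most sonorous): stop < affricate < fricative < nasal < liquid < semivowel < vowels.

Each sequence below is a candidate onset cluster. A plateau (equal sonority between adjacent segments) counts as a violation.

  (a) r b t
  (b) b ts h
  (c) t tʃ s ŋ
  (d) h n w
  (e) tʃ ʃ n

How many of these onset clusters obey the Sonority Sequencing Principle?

(a) sonority 5-1-1: ill-formed.
(b) sonority 1-2-3: well-formed.
(c) sonority 1-2-3-4: well-formed.
(d) sonority 3-4-6: well-formed.
(e) sonority 2-3-4: well-formed.

4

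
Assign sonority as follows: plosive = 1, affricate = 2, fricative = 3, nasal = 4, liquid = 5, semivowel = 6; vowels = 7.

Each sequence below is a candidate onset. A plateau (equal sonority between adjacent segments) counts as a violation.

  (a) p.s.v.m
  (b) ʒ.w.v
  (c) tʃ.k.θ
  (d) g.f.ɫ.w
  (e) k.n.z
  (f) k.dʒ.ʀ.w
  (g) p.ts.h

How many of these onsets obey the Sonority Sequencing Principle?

(a) p.s.v.m: profile 1-3-3-4 — violates.
(b) ʒ.w.v: profile 3-6-3 — violates.
(c) tʃ.k.θ: profile 2-1-3 — violates.
(d) g.f.ɫ.w: profile 1-3-5-6 — obeys.
(e) k.n.z: profile 1-4-3 — violates.
(f) k.dʒ.ʀ.w: profile 1-2-5-6 — obeys.
(g) p.ts.h: profile 1-2-3 — obeys.

3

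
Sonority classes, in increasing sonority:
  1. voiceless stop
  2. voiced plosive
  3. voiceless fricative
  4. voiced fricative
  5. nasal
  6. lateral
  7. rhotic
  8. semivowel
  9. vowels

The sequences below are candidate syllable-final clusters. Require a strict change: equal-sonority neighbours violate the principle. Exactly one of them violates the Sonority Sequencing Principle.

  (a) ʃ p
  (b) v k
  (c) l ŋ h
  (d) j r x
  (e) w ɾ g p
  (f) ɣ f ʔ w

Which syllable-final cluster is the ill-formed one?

(a) ʃ p: profile 3-1 — obeys.
(b) v k: profile 4-1 — obeys.
(c) l ŋ h: profile 6-5-3 — obeys.
(d) j r x: profile 8-7-3 — obeys.
(e) w ɾ g p: profile 8-7-2-1 — obeys.
(f) ɣ f ʔ w: profile 4-3-1-8 — violates.

f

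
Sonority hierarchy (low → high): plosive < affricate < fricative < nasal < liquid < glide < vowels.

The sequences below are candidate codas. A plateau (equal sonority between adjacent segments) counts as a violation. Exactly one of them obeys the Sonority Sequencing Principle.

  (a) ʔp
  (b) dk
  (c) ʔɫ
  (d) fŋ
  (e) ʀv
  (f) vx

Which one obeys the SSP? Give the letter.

e

(a) 1-1 → violates
(b) 1-1 → violates
(c) 1-5 → violates
(d) 3-4 → violates
(e) 5-3 → obeys
(f) 3-3 → violates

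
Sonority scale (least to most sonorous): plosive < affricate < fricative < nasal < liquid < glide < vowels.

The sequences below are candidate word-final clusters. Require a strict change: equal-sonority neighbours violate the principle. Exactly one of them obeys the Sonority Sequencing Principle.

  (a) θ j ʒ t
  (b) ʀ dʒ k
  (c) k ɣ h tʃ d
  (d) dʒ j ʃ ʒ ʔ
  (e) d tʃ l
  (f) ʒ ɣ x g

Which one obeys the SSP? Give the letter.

b

(a) θ j ʒ t: profile 3-6-3-1 — violates.
(b) ʀ dʒ k: profile 5-2-1 — obeys.
(c) k ɣ h tʃ d: profile 1-3-3-2-1 — violates.
(d) dʒ j ʃ ʒ ʔ: profile 2-6-3-3-1 — violates.
(e) d tʃ l: profile 1-2-5 — violates.
(f) ʒ ɣ x g: profile 3-3-3-1 — violates.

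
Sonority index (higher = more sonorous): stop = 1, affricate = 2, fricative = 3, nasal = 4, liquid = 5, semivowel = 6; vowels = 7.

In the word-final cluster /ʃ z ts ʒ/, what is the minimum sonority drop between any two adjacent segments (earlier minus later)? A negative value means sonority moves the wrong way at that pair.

-1

/ʃ/ is a fricative (sonority 3).
/z/ is a fricative (sonority 3).
/ts/ is an affricate (sonority 2).
/ʒ/ is a fricative (sonority 3).
/ʃ/→/z/: change +0.
/z/→/ts/: change +1.
/ts/→/ʒ/: change -1.
Minimum = -1.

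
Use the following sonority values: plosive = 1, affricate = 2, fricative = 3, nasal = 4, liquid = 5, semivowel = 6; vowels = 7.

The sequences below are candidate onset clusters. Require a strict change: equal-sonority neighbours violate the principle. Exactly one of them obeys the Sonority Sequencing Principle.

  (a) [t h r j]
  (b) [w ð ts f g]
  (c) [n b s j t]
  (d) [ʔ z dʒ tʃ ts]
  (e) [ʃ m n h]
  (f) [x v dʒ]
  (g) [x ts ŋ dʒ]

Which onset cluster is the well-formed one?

a

(a) sonority 1-3-5-6: well-formed.
(b) sonority 6-3-2-3-1: ill-formed.
(c) sonority 4-1-3-6-1: ill-formed.
(d) sonority 1-3-2-2-2: ill-formed.
(e) sonority 3-4-4-3: ill-formed.
(f) sonority 3-3-2: ill-formed.
(g) sonority 3-2-4-2: ill-formed.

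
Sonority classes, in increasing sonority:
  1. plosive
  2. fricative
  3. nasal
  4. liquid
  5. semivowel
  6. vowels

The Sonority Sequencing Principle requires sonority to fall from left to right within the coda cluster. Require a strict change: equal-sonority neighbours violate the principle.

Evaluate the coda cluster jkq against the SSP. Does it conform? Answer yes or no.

no

/j/ is a semivowel (sonority 5).
/k/ is a plosive (sonority 1).
/q/ is a plosive (sonority 1).
The profile is 5-1-1. Between /k/ (1) and /q/ (1) sonority does not fall, so the cluster violates the SSP.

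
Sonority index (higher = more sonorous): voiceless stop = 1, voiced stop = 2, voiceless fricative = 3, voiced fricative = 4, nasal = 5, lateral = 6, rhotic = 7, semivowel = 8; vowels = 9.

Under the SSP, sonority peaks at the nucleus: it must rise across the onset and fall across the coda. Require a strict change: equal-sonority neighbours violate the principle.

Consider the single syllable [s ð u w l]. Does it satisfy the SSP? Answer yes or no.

yes

Onset: /s/ is a voiceless fricative (sonority 3), /ð/ is a voiced fricative (sonority 4); then the nucleus /u/ (sonority 9).
Onset profile 3-4-9 — rises to the nucleus.
Coda: /w/ is a semivowel (sonority 8), /l/ is a lateral (sonority 6).
Coda profile 9-8-6 — falls from the nucleus.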